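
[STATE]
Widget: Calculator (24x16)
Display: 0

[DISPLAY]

                       0
┌───┬───┬───┬───┐       
│ 7 │ 8 │ 9 │ ÷ │       
├───┼───┼───┼───┤       
│ 4 │ 5 │ 6 │ × │       
├───┼───┼───┼───┤       
│ 1 │ 2 │ 3 │ - │       
├───┼───┼───┼───┤       
│ 0 │ . │ = │ + │       
├───┼───┼───┼───┤       
│ C │ MC│ MR│ M+│       
└───┴───┴───┴───┘       
                        
                        
                        
                        


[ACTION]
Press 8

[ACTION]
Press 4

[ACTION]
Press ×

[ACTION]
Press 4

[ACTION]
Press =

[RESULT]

                     336
┌───┬───┬───┬───┐       
│ 7 │ 8 │ 9 │ ÷ │       
├───┼───┼───┼───┤       
│ 4 │ 5 │ 6 │ × │       
├───┼───┼───┼───┤       
│ 1 │ 2 │ 3 │ - │       
├───┼───┼───┼───┤       
│ 0 │ . │ = │ + │       
├───┼───┼───┼───┤       
│ C │ MC│ MR│ M+│       
└───┴───┴───┴───┘       
                        
                        
                        
                        


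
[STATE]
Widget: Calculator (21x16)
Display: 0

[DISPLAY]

                    0
┌───┬───┬───┬───┐    
│ 7 │ 8 │ 9 │ ÷ │    
├───┼───┼───┼───┤    
│ 4 │ 5 │ 6 │ × │    
├───┼───┼───┼───┤    
│ 1 │ 2 │ 3 │ - │    
├───┼───┼───┼───┤    
│ 0 │ . │ = │ + │    
├───┼───┼───┼───┤    
│ C │ MC│ MR│ M+│    
└───┴───┴───┴───┘    
                     
                     
                     
                     


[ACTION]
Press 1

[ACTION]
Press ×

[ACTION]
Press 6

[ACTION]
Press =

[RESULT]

                    6
┌───┬───┬───┬───┐    
│ 7 │ 8 │ 9 │ ÷ │    
├───┼───┼───┼───┤    
│ 4 │ 5 │ 6 │ × │    
├───┼───┼───┼───┤    
│ 1 │ 2 │ 3 │ - │    
├───┼───┼───┼───┤    
│ 0 │ . │ = │ + │    
├───┼───┼───┼───┤    
│ C │ MC│ MR│ M+│    
└───┴───┴───┴───┘    
                     
                     
                     
                     


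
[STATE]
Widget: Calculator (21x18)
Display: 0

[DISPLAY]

                    0
┌───┬───┬───┬───┐    
│ 7 │ 8 │ 9 │ ÷ │    
├───┼───┼───┼───┤    
│ 4 │ 5 │ 6 │ × │    
├───┼───┼───┼───┤    
│ 1 │ 2 │ 3 │ - │    
├───┼───┼───┼───┤    
│ 0 │ . │ = │ + │    
├───┼───┼───┼───┤    
│ C │ MC│ MR│ M+│    
└───┴───┴───┴───┘    
                     
                     
                     
                     
                     
                     


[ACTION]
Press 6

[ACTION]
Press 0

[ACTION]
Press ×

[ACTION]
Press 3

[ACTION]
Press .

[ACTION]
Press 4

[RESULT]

                  3.4
┌───┬───┬───┬───┐    
│ 7 │ 8 │ 9 │ ÷ │    
├───┼───┼───┼───┤    
│ 4 │ 5 │ 6 │ × │    
├───┼───┼───┼───┤    
│ 1 │ 2 │ 3 │ - │    
├───┼───┼───┼───┤    
│ 0 │ . │ = │ + │    
├───┼───┼───┼───┤    
│ C │ MC│ MR│ M+│    
└───┴───┴───┴───┘    
                     
                     
                     
                     
                     
                     


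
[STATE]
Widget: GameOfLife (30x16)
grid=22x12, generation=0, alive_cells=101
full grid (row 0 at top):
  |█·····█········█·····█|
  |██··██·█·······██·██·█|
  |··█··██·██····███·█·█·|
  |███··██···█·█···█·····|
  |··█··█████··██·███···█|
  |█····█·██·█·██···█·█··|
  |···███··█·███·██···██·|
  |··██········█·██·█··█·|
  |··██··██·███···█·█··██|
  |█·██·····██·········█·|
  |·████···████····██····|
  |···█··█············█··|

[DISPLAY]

Gen: 0                        
█·····█········█·····█        
██··██·█·······██·██·█        
··█··██·██····███·█·█·        
███··██···█·█···█·····        
··█··█████··██·███···█        
█····█·██·█·██···█·█··        
···███··█·███·██···██·        
··██········█·██·█··█·        
··██··██·███···█·█··██        
█·██·····██·········█·        
·████···████····██····        
···█··█············█··        
                              
                              
                              


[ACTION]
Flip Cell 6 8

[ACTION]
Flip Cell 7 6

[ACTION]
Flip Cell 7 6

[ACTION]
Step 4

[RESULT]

Gen: 4                        
██···············████·        
███··············██··█        
··███······██████·····        
··············██······        
·█·█·██·····██·██·····        
·█······█···██··█···██        
·█·█·█··········██··██        
··██··█···███····███·█        
···█·█····███····█····        
···█·█····███·····███·        
··········██··········        
···██·················        
                              
                              
                              


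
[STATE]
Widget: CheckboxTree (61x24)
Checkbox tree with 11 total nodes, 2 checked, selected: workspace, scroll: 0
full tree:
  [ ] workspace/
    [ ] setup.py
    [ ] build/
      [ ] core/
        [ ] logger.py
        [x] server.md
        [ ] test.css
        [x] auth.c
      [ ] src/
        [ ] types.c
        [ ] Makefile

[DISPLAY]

>[-] workspace/                                              
   [ ] setup.py                                              
   [-] build/                                                
     [-] core/                                               
       [ ] logger.py                                         
       [x] server.md                                         
       [ ] test.css                                          
       [x] auth.c                                            
     [ ] src/                                                
       [ ] types.c                                           
       [ ] Makefile                                          
                                                             
                                                             
                                                             
                                                             
                                                             
                                                             
                                                             
                                                             
                                                             
                                                             
                                                             
                                                             
                                                             


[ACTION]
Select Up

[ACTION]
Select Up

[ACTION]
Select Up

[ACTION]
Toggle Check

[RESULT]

>[x] workspace/                                              
   [x] setup.py                                              
   [x] build/                                                
     [x] core/                                               
       [x] logger.py                                         
       [x] server.md                                         
       [x] test.css                                          
       [x] auth.c                                            
     [x] src/                                                
       [x] types.c                                           
       [x] Makefile                                          
                                                             
                                                             
                                                             
                                                             
                                                             
                                                             
                                                             
                                                             
                                                             
                                                             
                                                             
                                                             
                                                             


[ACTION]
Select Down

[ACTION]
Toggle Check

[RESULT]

 [-] workspace/                                              
>  [ ] setup.py                                              
   [x] build/                                                
     [x] core/                                               
       [x] logger.py                                         
       [x] server.md                                         
       [x] test.css                                          
       [x] auth.c                                            
     [x] src/                                                
       [x] types.c                                           
       [x] Makefile                                          
                                                             
                                                             
                                                             
                                                             
                                                             
                                                             
                                                             
                                                             
                                                             
                                                             
                                                             
                                                             
                                                             


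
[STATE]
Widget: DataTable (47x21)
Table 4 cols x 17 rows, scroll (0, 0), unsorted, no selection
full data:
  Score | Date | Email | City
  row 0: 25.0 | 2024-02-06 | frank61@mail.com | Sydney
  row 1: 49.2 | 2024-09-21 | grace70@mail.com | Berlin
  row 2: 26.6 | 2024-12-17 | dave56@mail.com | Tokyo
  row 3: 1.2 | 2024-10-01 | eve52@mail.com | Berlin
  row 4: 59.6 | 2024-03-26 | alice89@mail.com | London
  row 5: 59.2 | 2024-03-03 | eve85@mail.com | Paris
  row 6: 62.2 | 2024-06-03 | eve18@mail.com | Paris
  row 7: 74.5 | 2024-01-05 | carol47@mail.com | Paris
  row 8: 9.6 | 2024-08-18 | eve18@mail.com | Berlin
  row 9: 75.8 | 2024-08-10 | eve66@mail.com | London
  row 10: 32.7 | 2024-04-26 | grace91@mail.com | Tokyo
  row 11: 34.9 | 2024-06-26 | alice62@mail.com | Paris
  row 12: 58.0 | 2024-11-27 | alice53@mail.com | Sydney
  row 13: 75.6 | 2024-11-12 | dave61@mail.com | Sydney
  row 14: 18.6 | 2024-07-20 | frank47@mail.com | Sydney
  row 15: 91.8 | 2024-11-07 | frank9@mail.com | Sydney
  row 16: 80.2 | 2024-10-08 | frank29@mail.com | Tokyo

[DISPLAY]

Score│Date      │Email           │City         
─────┼──────────┼────────────────┼──────       
25.0 │2024-02-06│frank61@mail.com│Sydney       
49.2 │2024-09-21│grace70@mail.com│Berlin       
26.6 │2024-12-17│dave56@mail.com │Tokyo        
1.2  │2024-10-01│eve52@mail.com  │Berlin       
59.6 │2024-03-26│alice89@mail.com│London       
59.2 │2024-03-03│eve85@mail.com  │Paris        
62.2 │2024-06-03│eve18@mail.com  │Paris        
74.5 │2024-01-05│carol47@mail.com│Paris        
9.6  │2024-08-18│eve18@mail.com  │Berlin       
75.8 │2024-08-10│eve66@mail.com  │London       
32.7 │2024-04-26│grace91@mail.com│Tokyo        
34.9 │2024-06-26│alice62@mail.com│Paris        
58.0 │2024-11-27│alice53@mail.com│Sydney       
75.6 │2024-11-12│dave61@mail.com │Sydney       
18.6 │2024-07-20│frank47@mail.com│Sydney       
91.8 │2024-11-07│frank9@mail.com │Sydney       
80.2 │2024-10-08│frank29@mail.com│Tokyo        
                                               
                                               


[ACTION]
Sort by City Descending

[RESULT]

Score│Date      │Email           │City ▼       
─────┼──────────┼────────────────┼──────       
26.6 │2024-12-17│dave56@mail.com │Tokyo        
32.7 │2024-04-26│grace91@mail.com│Tokyo        
80.2 │2024-10-08│frank29@mail.com│Tokyo        
25.0 │2024-02-06│frank61@mail.com│Sydney       
58.0 │2024-11-27│alice53@mail.com│Sydney       
75.6 │2024-11-12│dave61@mail.com │Sydney       
18.6 │2024-07-20│frank47@mail.com│Sydney       
91.8 │2024-11-07│frank9@mail.com │Sydney       
59.2 │2024-03-03│eve85@mail.com  │Paris        
62.2 │2024-06-03│eve18@mail.com  │Paris        
74.5 │2024-01-05│carol47@mail.com│Paris        
34.9 │2024-06-26│alice62@mail.com│Paris        
59.6 │2024-03-26│alice89@mail.com│London       
75.8 │2024-08-10│eve66@mail.com  │London       
49.2 │2024-09-21│grace70@mail.com│Berlin       
1.2  │2024-10-01│eve52@mail.com  │Berlin       
9.6  │2024-08-18│eve18@mail.com  │Berlin       
                                               
                                               


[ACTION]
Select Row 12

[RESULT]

Score│Date      │Email           │City ▼       
─────┼──────────┼────────────────┼──────       
26.6 │2024-12-17│dave56@mail.com │Tokyo        
32.7 │2024-04-26│grace91@mail.com│Tokyo        
80.2 │2024-10-08│frank29@mail.com│Tokyo        
25.0 │2024-02-06│frank61@mail.com│Sydney       
58.0 │2024-11-27│alice53@mail.com│Sydney       
75.6 │2024-11-12│dave61@mail.com │Sydney       
18.6 │2024-07-20│frank47@mail.com│Sydney       
91.8 │2024-11-07│frank9@mail.com │Sydney       
59.2 │2024-03-03│eve85@mail.com  │Paris        
62.2 │2024-06-03│eve18@mail.com  │Paris        
74.5 │2024-01-05│carol47@mail.com│Paris        
34.9 │2024-06-26│alice62@mail.com│Paris        
>9.6 │2024-03-26│alice89@mail.com│London       
75.8 │2024-08-10│eve66@mail.com  │London       
49.2 │2024-09-21│grace70@mail.com│Berlin       
1.2  │2024-10-01│eve52@mail.com  │Berlin       
9.6  │2024-08-18│eve18@mail.com  │Berlin       
                                               
                                               


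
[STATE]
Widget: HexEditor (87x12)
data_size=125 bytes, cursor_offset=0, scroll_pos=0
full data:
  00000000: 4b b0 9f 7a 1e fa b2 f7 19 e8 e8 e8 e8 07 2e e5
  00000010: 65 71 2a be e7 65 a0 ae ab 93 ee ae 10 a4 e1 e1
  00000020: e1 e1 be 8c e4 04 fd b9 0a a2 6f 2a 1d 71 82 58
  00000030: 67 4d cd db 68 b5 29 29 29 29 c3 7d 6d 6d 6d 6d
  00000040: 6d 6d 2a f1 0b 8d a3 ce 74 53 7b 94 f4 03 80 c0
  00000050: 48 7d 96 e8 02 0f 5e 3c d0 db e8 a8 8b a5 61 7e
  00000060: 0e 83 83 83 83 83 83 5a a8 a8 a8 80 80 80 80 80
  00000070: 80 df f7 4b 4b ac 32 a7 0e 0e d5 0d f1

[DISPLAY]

00000000  4B b0 9f 7a 1e fa b2 f7  19 e8 e8 e8 e8 07 2e e5  |K..z............|         
00000010  65 71 2a be e7 65 a0 ae  ab 93 ee ae 10 a4 e1 e1  |eq*..e..........|         
00000020  e1 e1 be 8c e4 04 fd b9  0a a2 6f 2a 1d 71 82 58  |..........o*.q.X|         
00000030  67 4d cd db 68 b5 29 29  29 29 c3 7d 6d 6d 6d 6d  |gM..h.)))).}mmmm|         
00000040  6d 6d 2a f1 0b 8d a3 ce  74 53 7b 94 f4 03 80 c0  |mm*.....tS{.....|         
00000050  48 7d 96 e8 02 0f 5e 3c  d0 db e8 a8 8b a5 61 7e  |H}....^<......a~|         
00000060  0e 83 83 83 83 83 83 5a  a8 a8 a8 80 80 80 80 80  |.......Z........|         
00000070  80 df f7 4b 4b ac 32 a7  0e 0e d5 0d f1           |...KK.2......   |         
                                                                                       
                                                                                       
                                                                                       
                                                                                       


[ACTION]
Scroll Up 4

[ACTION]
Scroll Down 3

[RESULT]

00000030  67 4d cd db 68 b5 29 29  29 29 c3 7d 6d 6d 6d 6d  |gM..h.)))).}mmmm|         
00000040  6d 6d 2a f1 0b 8d a3 ce  74 53 7b 94 f4 03 80 c0  |mm*.....tS{.....|         
00000050  48 7d 96 e8 02 0f 5e 3c  d0 db e8 a8 8b a5 61 7e  |H}....^<......a~|         
00000060  0e 83 83 83 83 83 83 5a  a8 a8 a8 80 80 80 80 80  |.......Z........|         
00000070  80 df f7 4b 4b ac 32 a7  0e 0e d5 0d f1           |...KK.2......   |         
                                                                                       
                                                                                       
                                                                                       
                                                                                       
                                                                                       
                                                                                       
                                                                                       


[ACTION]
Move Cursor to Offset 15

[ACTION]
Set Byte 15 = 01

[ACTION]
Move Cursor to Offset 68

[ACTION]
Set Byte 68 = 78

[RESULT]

00000030  67 4d cd db 68 b5 29 29  29 29 c3 7d 6d 6d 6d 6d  |gM..h.)))).}mmmm|         
00000040  6d 6d 2a f1 78 8d a3 ce  74 53 7b 94 f4 03 80 c0  |mm*.x...tS{.....|         
00000050  48 7d 96 e8 02 0f 5e 3c  d0 db e8 a8 8b a5 61 7e  |H}....^<......a~|         
00000060  0e 83 83 83 83 83 83 5a  a8 a8 a8 80 80 80 80 80  |.......Z........|         
00000070  80 df f7 4b 4b ac 32 a7  0e 0e d5 0d f1           |...KK.2......   |         
                                                                                       
                                                                                       
                                                                                       
                                                                                       
                                                                                       
                                                                                       
                                                                                       


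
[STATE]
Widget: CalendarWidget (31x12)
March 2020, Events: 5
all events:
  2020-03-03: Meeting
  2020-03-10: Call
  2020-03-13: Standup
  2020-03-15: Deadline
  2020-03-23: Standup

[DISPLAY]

           March 2020          
Mo Tu We Th Fr Sa Su           
                   1           
 2  3*  4  5  6  7  8          
 9 10* 11 12 13* 14 15*        
16 17 18 19 20 21 22           
23* 24 25 26 27 28 29          
30 31                          
                               
                               
                               
                               


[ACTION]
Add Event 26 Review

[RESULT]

           March 2020          
Mo Tu We Th Fr Sa Su           
                   1           
 2  3*  4  5  6  7  8          
 9 10* 11 12 13* 14 15*        
16 17 18 19 20 21 22           
23* 24 25 26* 27 28 29         
30 31                          
                               
                               
                               
                               


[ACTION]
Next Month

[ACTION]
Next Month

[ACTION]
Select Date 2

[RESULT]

            May 2020           
Mo Tu We Th Fr Sa Su           
             1 [ 2]  3         
 4  5  6  7  8  9 10           
11 12 13 14 15 16 17           
18 19 20 21 22 23 24           
25 26 27 28 29 30 31           
                               
                               
                               
                               
                               


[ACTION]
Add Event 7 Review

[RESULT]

            May 2020           
Mo Tu We Th Fr Sa Su           
             1 [ 2]  3         
 4  5  6  7*  8  9 10          
11 12 13 14 15 16 17           
18 19 20 21 22 23 24           
25 26 27 28 29 30 31           
                               
                               
                               
                               
                               


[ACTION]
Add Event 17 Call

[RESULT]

            May 2020           
Mo Tu We Th Fr Sa Su           
             1 [ 2]  3         
 4  5  6  7*  8  9 10          
11 12 13 14 15 16 17*          
18 19 20 21 22 23 24           
25 26 27 28 29 30 31           
                               
                               
                               
                               
                               


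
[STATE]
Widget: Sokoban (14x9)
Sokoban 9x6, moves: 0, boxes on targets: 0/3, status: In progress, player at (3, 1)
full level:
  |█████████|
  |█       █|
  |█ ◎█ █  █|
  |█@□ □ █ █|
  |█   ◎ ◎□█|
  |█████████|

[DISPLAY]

█████████     
█       █     
█ ◎█ █  █     
█@□ □ █ █     
█   ◎ ◎□█     
█████████     
Moves: 0  0/3 
              
              


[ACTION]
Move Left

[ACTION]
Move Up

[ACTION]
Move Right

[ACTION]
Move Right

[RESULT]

█████████     
█       █     
█ +█ █  █     
█ □ □ █ █     
█   ◎ ◎□█     
█████████     
Moves: 2  0/3 
              
              


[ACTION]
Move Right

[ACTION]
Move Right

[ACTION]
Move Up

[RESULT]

█████████     
█ @     █     
█ ◎█ █  █     
█ □ □ █ █     
█   ◎ ◎□█     
█████████     
Moves: 3  0/3 
              
              


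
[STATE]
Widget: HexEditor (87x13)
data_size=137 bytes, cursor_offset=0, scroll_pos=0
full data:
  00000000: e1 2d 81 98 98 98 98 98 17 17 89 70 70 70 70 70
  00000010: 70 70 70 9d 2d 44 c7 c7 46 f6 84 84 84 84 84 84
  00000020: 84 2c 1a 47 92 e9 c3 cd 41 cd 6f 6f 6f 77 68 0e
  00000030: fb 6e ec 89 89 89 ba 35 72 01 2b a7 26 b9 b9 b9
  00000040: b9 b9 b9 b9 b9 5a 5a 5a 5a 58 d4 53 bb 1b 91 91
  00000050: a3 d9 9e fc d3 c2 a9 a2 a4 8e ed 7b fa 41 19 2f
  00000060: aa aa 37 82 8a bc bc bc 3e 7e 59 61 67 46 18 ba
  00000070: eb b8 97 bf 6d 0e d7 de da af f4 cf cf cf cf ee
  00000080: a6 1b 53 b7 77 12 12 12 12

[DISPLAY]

00000000  E1 2d 81 98 98 98 98 98  17 17 89 70 70 70 70 70  |.-.........ppppp|         
00000010  70 70 70 9d 2d 44 c7 c7  46 f6 84 84 84 84 84 84  |ppp.-D..F.......|         
00000020  84 2c 1a 47 92 e9 c3 cd  41 cd 6f 6f 6f 77 68 0e  |.,.G....A.ooowh.|         
00000030  fb 6e ec 89 89 89 ba 35  72 01 2b a7 26 b9 b9 b9  |.n.....5r.+.&...|         
00000040  b9 b9 b9 b9 b9 5a 5a 5a  5a 58 d4 53 bb 1b 91 91  |.....ZZZZX.S....|         
00000050  a3 d9 9e fc d3 c2 a9 a2  a4 8e ed 7b fa 41 19 2f  |...........{.A./|         
00000060  aa aa 37 82 8a bc bc bc  3e 7e 59 61 67 46 18 ba  |..7.....>~YagF..|         
00000070  eb b8 97 bf 6d 0e d7 de  da af f4 cf cf cf cf ee  |....m...........|         
00000080  a6 1b 53 b7 77 12 12 12  12                       |..S.w....       |         
                                                                                       
                                                                                       
                                                                                       
                                                                                       


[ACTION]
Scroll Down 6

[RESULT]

00000060  aa aa 37 82 8a bc bc bc  3e 7e 59 61 67 46 18 ba  |..7.....>~YagF..|         
00000070  eb b8 97 bf 6d 0e d7 de  da af f4 cf cf cf cf ee  |....m...........|         
00000080  a6 1b 53 b7 77 12 12 12  12                       |..S.w....       |         
                                                                                       
                                                                                       
                                                                                       
                                                                                       
                                                                                       
                                                                                       
                                                                                       
                                                                                       
                                                                                       
                                                                                       


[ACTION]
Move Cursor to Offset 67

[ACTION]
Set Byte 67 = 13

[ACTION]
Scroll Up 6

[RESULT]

00000000  e1 2d 81 98 98 98 98 98  17 17 89 70 70 70 70 70  |.-.........ppppp|         
00000010  70 70 70 9d 2d 44 c7 c7  46 f6 84 84 84 84 84 84  |ppp.-D..F.......|         
00000020  84 2c 1a 47 92 e9 c3 cd  41 cd 6f 6f 6f 77 68 0e  |.,.G....A.ooowh.|         
00000030  fb 6e ec 89 89 89 ba 35  72 01 2b a7 26 b9 b9 b9  |.n.....5r.+.&...|         
00000040  b9 b9 b9 13 b9 5a 5a 5a  5a 58 d4 53 bb 1b 91 91  |.....ZZZZX.S....|         
00000050  a3 d9 9e fc d3 c2 a9 a2  a4 8e ed 7b fa 41 19 2f  |...........{.A./|         
00000060  aa aa 37 82 8a bc bc bc  3e 7e 59 61 67 46 18 ba  |..7.....>~YagF..|         
00000070  eb b8 97 bf 6d 0e d7 de  da af f4 cf cf cf cf ee  |....m...........|         
00000080  a6 1b 53 b7 77 12 12 12  12                       |..S.w....       |         
                                                                                       
                                                                                       
                                                                                       
                                                                                       


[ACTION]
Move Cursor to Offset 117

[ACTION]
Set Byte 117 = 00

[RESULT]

00000000  e1 2d 81 98 98 98 98 98  17 17 89 70 70 70 70 70  |.-.........ppppp|         
00000010  70 70 70 9d 2d 44 c7 c7  46 f6 84 84 84 84 84 84  |ppp.-D..F.......|         
00000020  84 2c 1a 47 92 e9 c3 cd  41 cd 6f 6f 6f 77 68 0e  |.,.G....A.ooowh.|         
00000030  fb 6e ec 89 89 89 ba 35  72 01 2b a7 26 b9 b9 b9  |.n.....5r.+.&...|         
00000040  b9 b9 b9 13 b9 5a 5a 5a  5a 58 d4 53 bb 1b 91 91  |.....ZZZZX.S....|         
00000050  a3 d9 9e fc d3 c2 a9 a2  a4 8e ed 7b fa 41 19 2f  |...........{.A./|         
00000060  aa aa 37 82 8a bc bc bc  3e 7e 59 61 67 46 18 ba  |..7.....>~YagF..|         
00000070  eb b8 97 bf 6d 00 d7 de  da af f4 cf cf cf cf ee  |....m...........|         
00000080  a6 1b 53 b7 77 12 12 12  12                       |..S.w....       |         
                                                                                       
                                                                                       
                                                                                       
                                                                                       


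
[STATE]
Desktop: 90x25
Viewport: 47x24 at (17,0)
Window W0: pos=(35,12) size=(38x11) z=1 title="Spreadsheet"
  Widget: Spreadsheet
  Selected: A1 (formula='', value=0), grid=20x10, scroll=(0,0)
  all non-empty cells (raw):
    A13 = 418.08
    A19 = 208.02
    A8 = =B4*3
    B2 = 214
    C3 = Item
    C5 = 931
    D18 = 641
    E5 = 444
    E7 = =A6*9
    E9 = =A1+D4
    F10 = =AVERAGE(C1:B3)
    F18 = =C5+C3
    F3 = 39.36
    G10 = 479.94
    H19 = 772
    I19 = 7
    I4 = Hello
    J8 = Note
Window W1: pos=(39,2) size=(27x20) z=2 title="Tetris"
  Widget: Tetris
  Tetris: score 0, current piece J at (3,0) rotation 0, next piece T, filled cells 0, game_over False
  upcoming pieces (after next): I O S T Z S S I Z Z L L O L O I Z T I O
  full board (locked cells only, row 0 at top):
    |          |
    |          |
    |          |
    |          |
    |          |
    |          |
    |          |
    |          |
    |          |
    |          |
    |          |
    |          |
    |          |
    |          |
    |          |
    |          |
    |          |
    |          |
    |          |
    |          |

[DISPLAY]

                                               
                                               
                      ┏━━━━━━━━━━━━━━━━━━━━━━━━
                      ┃ Tetris                 
                      ┠────────────────────────
                      ┃          │Next:        
                      ┃          │ ▒           
                      ┃          │▒▒▒          
                      ┃          │             
                      ┃          │             
                      ┃          │             
                      ┃          │Score:       
                  ┏━━━┃          │0            
                  ┃ Sp┃          │             
                  ┠───┃          │             
                  ┃A1:┃          │             
                  ┃   ┃          │             
                  ┃---┃          │             
                  ┃  1┃          │             
                  ┃  2┃          │             
                  ┃  3┃          │             
                  ┃  4┗━━━━━━━━━━━━━━━━━━━━━━━━
                  ┗━━━━━━━━━━━━━━━━━━━━━━━━━━━━
                                               


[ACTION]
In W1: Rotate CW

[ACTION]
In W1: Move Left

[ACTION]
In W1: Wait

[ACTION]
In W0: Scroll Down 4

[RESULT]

                                               
                                               
                      ┏━━━━━━━━━━━━━━━━━━━━━━━━
                      ┃ Tetris                 
                      ┠────────────────────────
                      ┃          │Next:        
                      ┃          │ ▒           
                      ┃          │▒▒▒          
                      ┃          │             
                      ┃          │             
                      ┃          │             
                      ┃          │Score:       
                  ┏━━━┃          │0            
                  ┃ Sp┃          │             
                  ┠───┃          │             
                  ┃A1:┃          │             
                  ┃   ┃          │             
                  ┃---┃          │             
                  ┃  5┃          │             
                  ┃  6┃          │             
                  ┃  7┃          │             
                  ┃  8┗━━━━━━━━━━━━━━━━━━━━━━━━
                  ┗━━━━━━━━━━━━━━━━━━━━━━━━━━━━
                                               


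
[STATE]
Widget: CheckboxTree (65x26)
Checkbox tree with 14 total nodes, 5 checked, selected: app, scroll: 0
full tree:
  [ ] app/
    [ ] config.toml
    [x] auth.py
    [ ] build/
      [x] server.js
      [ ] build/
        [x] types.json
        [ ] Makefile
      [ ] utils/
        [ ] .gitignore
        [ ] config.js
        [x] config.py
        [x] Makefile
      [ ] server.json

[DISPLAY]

>[-] app/                                                        
   [ ] config.toml                                               
   [x] auth.py                                                   
   [-] build/                                                    
     [x] server.js                                               
     [-] build/                                                  
       [x] types.json                                            
       [ ] Makefile                                              
     [-] utils/                                                  
       [ ] .gitignore                                            
       [ ] config.js                                             
       [x] config.py                                             
       [x] Makefile                                              
     [ ] server.json                                             
                                                                 
                                                                 
                                                                 
                                                                 
                                                                 
                                                                 
                                                                 
                                                                 
                                                                 
                                                                 
                                                                 
                                                                 


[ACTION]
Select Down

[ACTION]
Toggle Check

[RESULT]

 [-] app/                                                        
>  [x] config.toml                                               
   [x] auth.py                                                   
   [-] build/                                                    
     [x] server.js                                               
     [-] build/                                                  
       [x] types.json                                            
       [ ] Makefile                                              
     [-] utils/                                                  
       [ ] .gitignore                                            
       [ ] config.js                                             
       [x] config.py                                             
       [x] Makefile                                              
     [ ] server.json                                             
                                                                 
                                                                 
                                                                 
                                                                 
                                                                 
                                                                 
                                                                 
                                                                 
                                                                 
                                                                 
                                                                 
                                                                 


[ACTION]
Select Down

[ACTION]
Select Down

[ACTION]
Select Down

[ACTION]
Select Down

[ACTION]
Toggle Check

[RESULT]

 [-] app/                                                        
   [x] config.toml                                               
   [x] auth.py                                                   
   [-] build/                                                    
     [x] server.js                                               
>    [x] build/                                                  
       [x] types.json                                            
       [x] Makefile                                              
     [-] utils/                                                  
       [ ] .gitignore                                            
       [ ] config.js                                             
       [x] config.py                                             
       [x] Makefile                                              
     [ ] server.json                                             
                                                                 
                                                                 
                                                                 
                                                                 
                                                                 
                                                                 
                                                                 
                                                                 
                                                                 
                                                                 
                                                                 
                                                                 


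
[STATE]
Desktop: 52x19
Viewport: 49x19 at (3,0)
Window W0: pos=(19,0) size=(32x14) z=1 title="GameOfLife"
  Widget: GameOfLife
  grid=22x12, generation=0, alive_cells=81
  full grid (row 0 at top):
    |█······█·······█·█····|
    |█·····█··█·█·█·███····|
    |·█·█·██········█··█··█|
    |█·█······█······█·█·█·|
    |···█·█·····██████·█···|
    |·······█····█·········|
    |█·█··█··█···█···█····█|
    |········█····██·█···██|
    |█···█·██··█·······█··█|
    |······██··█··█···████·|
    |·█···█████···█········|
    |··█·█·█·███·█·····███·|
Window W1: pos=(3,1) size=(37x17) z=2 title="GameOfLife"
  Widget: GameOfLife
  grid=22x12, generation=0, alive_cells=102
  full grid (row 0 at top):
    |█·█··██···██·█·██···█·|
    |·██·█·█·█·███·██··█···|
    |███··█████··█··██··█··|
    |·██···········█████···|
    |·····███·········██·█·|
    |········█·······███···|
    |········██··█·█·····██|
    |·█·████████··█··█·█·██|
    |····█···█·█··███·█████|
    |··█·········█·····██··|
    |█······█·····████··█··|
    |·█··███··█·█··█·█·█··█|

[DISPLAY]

                ┏━━━━━━━━━━━━━━━━━━━━━━━━━━━━━━┓ 
┏━━━━━━━━━━━━━━━━━━━━━━━━━━━━━━━━━━━┓          ┃ 
┃ GameOfLife                        ┃──────────┨ 
┠───────────────────────────────────┨          ┃ 
┃Gen: 0                             ┃··        ┃ 
┃█·█··██···██·█·██···█·             ┃·█        ┃ 
┃·██·█·█·█·███·██··█···             ┃█·        ┃ 
┃███··█████··█··██··█··             ┃··        ┃ 
┃·██···········█████···             ┃··        ┃ 
┃·····███·········██·█·             ┃·█        ┃ 
┃········█·······███···             ┃██        ┃ 
┃········██··█·█·····██             ┃·█        ┃ 
┃·█·████████··█··█·█·██             ┃█·        ┃ 
┃····█···█·█··███·█████             ┃━━━━━━━━━━┛ 
┃··█·········█·····██··             ┃            
┃█······█·····████··█··             ┃            
┃·█··███··█·█··█·█·█··█             ┃            
┗━━━━━━━━━━━━━━━━━━━━━━━━━━━━━━━━━━━┛            
                                                 


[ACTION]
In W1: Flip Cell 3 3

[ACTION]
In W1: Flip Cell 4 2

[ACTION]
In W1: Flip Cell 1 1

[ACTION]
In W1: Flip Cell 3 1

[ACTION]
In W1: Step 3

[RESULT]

                ┏━━━━━━━━━━━━━━━━━━━━━━━━━━━━━━┓ 
┏━━━━━━━━━━━━━━━━━━━━━━━━━━━━━━━━━━━┓          ┃ 
┃ GameOfLife                        ┃──────────┨ 
┠───────────────────────────────────┨          ┃ 
┃Gen: 3                             ┃··        ┃ 
┃·█·██████········█····             ┃·█        ┃ 
┃·█··██····█···········             ┃█·        ┃ 
┃·██····█·██······█····             ┃··        ┃ 
┃··█·██················             ┃··        ┃ 
┃··█··██···············             ┃·█        ┃ 
┃······█·██·····███·███             ┃██        ┃ 
┃···██····█·····███····             ┃·█        ┃ 
┃·········███··█···██·█             ┃█·        ┃ 
┃·····████······███·█·█             ┃━━━━━━━━━━┛ 
┃········█····██·······             ┃            
┃······················             ┃            
┃·····██·········██····             ┃            
┗━━━━━━━━━━━━━━━━━━━━━━━━━━━━━━━━━━━┛            
                                                 
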